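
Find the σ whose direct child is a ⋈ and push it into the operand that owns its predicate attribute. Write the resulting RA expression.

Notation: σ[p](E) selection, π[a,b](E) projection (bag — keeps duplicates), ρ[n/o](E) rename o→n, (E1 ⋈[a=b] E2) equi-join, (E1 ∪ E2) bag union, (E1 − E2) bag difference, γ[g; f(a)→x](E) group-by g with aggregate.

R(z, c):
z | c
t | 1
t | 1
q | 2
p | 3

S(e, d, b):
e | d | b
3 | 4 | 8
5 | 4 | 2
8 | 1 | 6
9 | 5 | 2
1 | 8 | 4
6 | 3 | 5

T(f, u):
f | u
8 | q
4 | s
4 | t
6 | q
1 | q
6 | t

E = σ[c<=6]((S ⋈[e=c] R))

σ filters on c, owned by the right side.
E' = (S ⋈[e=c] σ[c<=6](R))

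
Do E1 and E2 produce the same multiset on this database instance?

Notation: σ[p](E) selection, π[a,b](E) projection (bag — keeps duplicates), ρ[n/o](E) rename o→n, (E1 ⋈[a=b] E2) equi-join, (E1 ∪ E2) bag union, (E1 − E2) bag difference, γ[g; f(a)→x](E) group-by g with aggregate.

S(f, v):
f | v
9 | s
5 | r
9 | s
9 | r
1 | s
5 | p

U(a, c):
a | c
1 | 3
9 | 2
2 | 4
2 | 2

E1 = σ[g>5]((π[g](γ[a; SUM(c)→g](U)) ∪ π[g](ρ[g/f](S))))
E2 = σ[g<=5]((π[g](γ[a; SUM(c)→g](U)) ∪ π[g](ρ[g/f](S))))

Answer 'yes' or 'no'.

E1 stepwise |·|:
  U → 4
  γ[a; SUM(c)→g](U) → 3
  π[g](γ[a; SUM(c)→g](U)) → 3
  S → 6
  ρ[g/f](S) → 6
  π[g](ρ[g/f](S)) → 6
  (π[g](γ[a; SUM(c)→g](U)) ∪ π[g](ρ[g/f](S))) → 9
  σ[g>5]((π[g](γ[a; SUM(c)→g](U)) ∪ π[g](ρ[g/f](S)))) → 4
E2 stepwise |·|:
  U → 4
  γ[a; SUM(c)→g](U) → 3
  π[g](γ[a; SUM(c)→g](U)) → 3
  S → 6
  ρ[g/f](S) → 6
  π[g](ρ[g/f](S)) → 6
  (π[g](γ[a; SUM(c)→g](U)) ∪ π[g](ρ[g/f](S))) → 9
  σ[g<=5]((π[g](γ[a; SUM(c)→g](U)) ∪ π[g](ρ[g/f](S)))) → 5

E1 result:
g
6
9
9
9
E2 result:
g
1
2
3
5
5
Witness: (6,) appears 1× in E1 but 0× in E2.

no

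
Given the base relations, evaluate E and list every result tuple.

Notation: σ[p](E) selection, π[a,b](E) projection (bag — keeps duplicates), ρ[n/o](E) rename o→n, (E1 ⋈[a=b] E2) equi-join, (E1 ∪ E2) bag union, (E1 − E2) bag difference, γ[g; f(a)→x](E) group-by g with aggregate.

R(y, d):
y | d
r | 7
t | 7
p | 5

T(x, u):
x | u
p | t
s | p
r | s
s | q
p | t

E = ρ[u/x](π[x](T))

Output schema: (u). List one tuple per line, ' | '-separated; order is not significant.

Row counts bottom-up:
  T → 5
  π[x](T) → 5
  ρ[u/x](π[x](T)) → 5

== RESULT ==
u
p
p
r
s
s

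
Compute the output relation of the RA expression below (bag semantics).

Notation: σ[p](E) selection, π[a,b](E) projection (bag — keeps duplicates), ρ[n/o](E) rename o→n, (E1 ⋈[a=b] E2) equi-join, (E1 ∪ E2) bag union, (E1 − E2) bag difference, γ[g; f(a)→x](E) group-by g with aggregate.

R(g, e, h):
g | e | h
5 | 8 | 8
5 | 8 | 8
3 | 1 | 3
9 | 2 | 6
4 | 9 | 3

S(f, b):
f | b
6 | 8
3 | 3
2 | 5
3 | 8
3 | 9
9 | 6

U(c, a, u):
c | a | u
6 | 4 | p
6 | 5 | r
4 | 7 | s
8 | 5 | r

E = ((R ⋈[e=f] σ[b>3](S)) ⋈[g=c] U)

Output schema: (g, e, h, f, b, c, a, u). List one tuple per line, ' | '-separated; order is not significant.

Subexpression sizes:
  R → 5
  S → 6
  σ[b>3](S) → 5
  (R ⋈[e=f] σ[b>3](S)) → 2
  U → 4
  ((R ⋈[e=f] σ[b>3](S)) ⋈[g=c] U) → 1

== RESULT ==
g | e | h | f | b | c | a | u
4 | 9 | 3 | 9 | 6 | 4 | 7 | s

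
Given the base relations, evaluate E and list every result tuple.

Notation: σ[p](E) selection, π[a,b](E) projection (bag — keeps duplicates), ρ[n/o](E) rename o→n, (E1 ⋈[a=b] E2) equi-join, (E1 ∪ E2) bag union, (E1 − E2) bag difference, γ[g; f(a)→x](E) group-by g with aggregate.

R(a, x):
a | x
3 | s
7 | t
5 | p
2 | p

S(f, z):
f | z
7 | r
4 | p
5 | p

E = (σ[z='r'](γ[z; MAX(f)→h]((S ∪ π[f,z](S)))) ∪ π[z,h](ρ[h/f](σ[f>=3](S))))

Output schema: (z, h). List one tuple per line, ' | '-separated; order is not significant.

Subexpression sizes:
  S → 3
  S → 3
  π[f,z](S) → 3
  (S ∪ π[f,z](S)) → 6
  γ[z; MAX(f)→h]((S ∪ π[f,z](S))) → 2
  σ[z='r'](γ[z; MAX(f)→h]((S ∪ π[f,z](S)))) → 1
  S → 3
  σ[f>=3](S) → 3
  ρ[h/f](σ[f>=3](S)) → 3
  π[z,h](ρ[h/f](σ[f>=3](S))) → 3
  (σ[z='r'](γ[z; MAX(f)→h]((S ∪ π[f,z](S)))) ∪ π[z,h](ρ[h/f](σ[f>=3](S)))) → 4

== RESULT ==
z | h
p | 4
p | 5
r | 7
r | 7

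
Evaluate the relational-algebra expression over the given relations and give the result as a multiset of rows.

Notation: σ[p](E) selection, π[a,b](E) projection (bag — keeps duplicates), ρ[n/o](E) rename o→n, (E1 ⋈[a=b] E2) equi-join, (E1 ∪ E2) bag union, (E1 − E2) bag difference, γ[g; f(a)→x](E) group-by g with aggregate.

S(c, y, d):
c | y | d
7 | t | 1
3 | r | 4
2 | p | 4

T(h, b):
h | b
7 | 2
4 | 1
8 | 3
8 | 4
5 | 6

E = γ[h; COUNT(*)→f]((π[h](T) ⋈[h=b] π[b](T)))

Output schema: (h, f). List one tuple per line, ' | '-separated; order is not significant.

Row counts bottom-up:
  T → 5
  π[h](T) → 5
  T → 5
  π[b](T) → 5
  (π[h](T) ⋈[h=b] π[b](T)) → 1
  γ[h; COUNT(*)→f]((π[h](T) ⋈[h=b] π[b](T))) → 1

== RESULT ==
h | f
4 | 1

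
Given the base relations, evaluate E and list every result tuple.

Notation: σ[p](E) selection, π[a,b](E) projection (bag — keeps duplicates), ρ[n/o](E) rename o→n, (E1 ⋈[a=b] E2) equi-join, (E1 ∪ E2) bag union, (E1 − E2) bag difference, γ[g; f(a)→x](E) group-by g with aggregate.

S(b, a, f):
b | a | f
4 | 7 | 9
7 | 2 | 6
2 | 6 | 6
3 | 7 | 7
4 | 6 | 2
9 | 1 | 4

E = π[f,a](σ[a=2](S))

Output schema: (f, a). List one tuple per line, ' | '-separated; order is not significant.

Stepwise |·|:
  S → 6
  σ[a=2](S) → 1
  π[f,a](σ[a=2](S)) → 1

== RESULT ==
f | a
6 | 2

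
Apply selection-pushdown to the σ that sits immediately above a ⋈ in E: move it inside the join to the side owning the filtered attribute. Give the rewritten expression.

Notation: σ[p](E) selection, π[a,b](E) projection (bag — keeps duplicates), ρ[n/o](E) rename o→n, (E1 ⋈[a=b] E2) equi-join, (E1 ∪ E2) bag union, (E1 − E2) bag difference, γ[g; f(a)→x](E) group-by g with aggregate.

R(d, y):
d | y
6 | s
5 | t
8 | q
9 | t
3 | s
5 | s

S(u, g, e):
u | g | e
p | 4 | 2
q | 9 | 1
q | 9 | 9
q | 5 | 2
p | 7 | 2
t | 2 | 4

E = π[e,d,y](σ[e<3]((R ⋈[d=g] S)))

σ filters on e, owned by the right side.
E' = π[e,d,y]((R ⋈[d=g] σ[e<3](S)))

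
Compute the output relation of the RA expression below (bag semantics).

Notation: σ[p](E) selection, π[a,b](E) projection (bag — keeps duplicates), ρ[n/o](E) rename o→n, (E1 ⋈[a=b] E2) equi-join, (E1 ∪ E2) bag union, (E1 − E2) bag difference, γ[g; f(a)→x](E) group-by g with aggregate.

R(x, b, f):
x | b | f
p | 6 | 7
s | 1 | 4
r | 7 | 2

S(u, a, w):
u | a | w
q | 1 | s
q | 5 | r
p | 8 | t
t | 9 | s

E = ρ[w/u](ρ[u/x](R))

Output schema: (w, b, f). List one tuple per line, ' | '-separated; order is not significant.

Subexpression sizes:
  R → 3
  ρ[u/x](R) → 3
  ρ[w/u](ρ[u/x](R)) → 3

== RESULT ==
w | b | f
p | 6 | 7
r | 7 | 2
s | 1 | 4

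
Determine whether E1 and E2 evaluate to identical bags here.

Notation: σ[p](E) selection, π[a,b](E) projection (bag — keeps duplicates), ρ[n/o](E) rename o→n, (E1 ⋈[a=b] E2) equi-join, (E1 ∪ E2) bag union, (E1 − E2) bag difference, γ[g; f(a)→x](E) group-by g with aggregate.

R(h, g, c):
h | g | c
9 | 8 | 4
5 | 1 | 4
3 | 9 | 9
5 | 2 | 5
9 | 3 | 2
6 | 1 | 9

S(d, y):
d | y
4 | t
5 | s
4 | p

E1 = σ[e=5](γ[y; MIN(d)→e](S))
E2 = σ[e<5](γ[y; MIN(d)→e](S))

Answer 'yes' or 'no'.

E1 per-node cardinality:
  S → 3
  γ[y; MIN(d)→e](S) → 3
  σ[e=5](γ[y; MIN(d)→e](S)) → 1
E2 per-node cardinality:
  S → 3
  γ[y; MIN(d)→e](S) → 3
  σ[e<5](γ[y; MIN(d)→e](S)) → 2

E1 result:
y | e
s | 5
E2 result:
y | e
p | 4
t | 4
Witness: ('p', 4) appears 0× in E1 but 1× in E2.

no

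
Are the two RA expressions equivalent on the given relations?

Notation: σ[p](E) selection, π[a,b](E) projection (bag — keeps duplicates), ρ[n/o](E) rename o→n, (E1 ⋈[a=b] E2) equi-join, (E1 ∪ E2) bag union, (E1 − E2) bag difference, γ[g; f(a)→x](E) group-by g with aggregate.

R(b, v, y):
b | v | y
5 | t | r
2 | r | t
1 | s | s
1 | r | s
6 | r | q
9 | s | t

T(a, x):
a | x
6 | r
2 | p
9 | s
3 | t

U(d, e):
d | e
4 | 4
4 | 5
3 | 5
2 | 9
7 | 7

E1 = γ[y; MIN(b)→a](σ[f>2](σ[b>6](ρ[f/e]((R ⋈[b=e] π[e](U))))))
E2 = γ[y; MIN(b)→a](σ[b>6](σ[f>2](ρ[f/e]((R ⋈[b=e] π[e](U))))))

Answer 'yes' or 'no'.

E1 subexpression sizes:
  R → 6
  U → 5
  π[e](U) → 5
  (R ⋈[b=e] π[e](U)) → 3
  ρ[f/e]((R ⋈[b=e] π[e](U))) → 3
  σ[b>6](ρ[f/e]((R ⋈[b=e] π[e](U)))) → 1
  σ[f>2](σ[b>6](ρ[f/e]((R ⋈[b=e] π[e](U))))) → 1
  γ[y; MIN(b)→a](σ[f>2](σ[b>6](ρ[f/e]((R ⋈[b=e] π[e](U)))))) → 1
E2 subexpression sizes:
  R → 6
  U → 5
  π[e](U) → 5
  (R ⋈[b=e] π[e](U)) → 3
  ρ[f/e]((R ⋈[b=e] π[e](U))) → 3
  σ[f>2](ρ[f/e]((R ⋈[b=e] π[e](U)))) → 3
  σ[b>6](σ[f>2](ρ[f/e]((R ⋈[b=e] π[e](U))))) → 1
  γ[y; MIN(b)→a](σ[b>6](σ[f>2](ρ[f/e]((R ⋈[b=e] π[e](U)))))) → 1

E1 and E2 produce the same multiset:
y | a
t | 9

yes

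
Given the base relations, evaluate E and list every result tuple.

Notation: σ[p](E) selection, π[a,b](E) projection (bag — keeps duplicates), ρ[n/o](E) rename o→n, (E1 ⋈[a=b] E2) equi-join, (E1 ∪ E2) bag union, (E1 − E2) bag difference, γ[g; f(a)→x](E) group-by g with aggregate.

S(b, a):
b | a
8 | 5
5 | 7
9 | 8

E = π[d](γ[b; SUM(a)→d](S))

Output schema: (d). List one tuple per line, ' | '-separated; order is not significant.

Stepwise |·|:
  S → 3
  γ[b; SUM(a)→d](S) → 3
  π[d](γ[b; SUM(a)→d](S)) → 3

== RESULT ==
d
5
7
8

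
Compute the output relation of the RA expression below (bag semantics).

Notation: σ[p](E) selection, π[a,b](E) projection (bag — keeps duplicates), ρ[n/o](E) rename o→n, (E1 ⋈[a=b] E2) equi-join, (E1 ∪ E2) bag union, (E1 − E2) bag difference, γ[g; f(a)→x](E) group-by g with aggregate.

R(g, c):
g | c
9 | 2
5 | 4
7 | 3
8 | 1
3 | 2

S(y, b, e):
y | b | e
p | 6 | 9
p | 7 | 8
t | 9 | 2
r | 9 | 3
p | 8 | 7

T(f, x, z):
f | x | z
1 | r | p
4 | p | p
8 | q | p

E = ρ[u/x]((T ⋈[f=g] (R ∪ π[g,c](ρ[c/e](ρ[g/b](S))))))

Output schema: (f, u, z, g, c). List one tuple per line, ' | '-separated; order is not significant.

Subexpression sizes:
  T → 3
  R → 5
  S → 5
  ρ[g/b](S) → 5
  ρ[c/e](ρ[g/b](S)) → 5
  π[g,c](ρ[c/e](ρ[g/b](S))) → 5
  (R ∪ π[g,c](ρ[c/e](ρ[g/b](S)))) → 10
  (T ⋈[f=g] (R ∪ π[g,c](ρ[c/e](ρ[g/b](S))))) → 2
  ρ[u/x]((T ⋈[f=g] (R ∪ π[g,c](ρ[c/e](ρ[g/b](S)))))) → 2

== RESULT ==
f | u | z | g | c
8 | q | p | 8 | 1
8 | q | p | 8 | 7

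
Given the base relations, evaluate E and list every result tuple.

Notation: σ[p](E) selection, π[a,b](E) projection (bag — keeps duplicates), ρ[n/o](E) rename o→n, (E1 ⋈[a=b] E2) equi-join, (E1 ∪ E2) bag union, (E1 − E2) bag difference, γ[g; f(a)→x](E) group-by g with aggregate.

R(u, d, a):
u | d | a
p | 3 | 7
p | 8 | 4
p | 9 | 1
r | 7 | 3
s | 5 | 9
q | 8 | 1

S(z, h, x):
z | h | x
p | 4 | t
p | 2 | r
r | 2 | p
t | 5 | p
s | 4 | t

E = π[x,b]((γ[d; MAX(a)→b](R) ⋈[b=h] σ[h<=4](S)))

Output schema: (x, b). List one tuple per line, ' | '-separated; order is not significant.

Per-node cardinality:
  R → 6
  γ[d; MAX(a)→b](R) → 5
  S → 5
  σ[h<=4](S) → 4
  (γ[d; MAX(a)→b](R) ⋈[b=h] σ[h<=4](S)) → 2
  π[x,b]((γ[d; MAX(a)→b](R) ⋈[b=h] σ[h<=4](S))) → 2

== RESULT ==
x | b
t | 4
t | 4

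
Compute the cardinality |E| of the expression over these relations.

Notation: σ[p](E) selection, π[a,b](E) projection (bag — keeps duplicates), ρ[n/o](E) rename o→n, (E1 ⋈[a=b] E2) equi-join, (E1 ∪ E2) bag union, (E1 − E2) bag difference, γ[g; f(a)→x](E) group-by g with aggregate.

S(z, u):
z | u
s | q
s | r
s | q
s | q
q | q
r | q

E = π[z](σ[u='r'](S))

Subexpression sizes:
  S → 6
  σ[u='r'](S) → 1
  π[z](σ[u='r'](S)) → 1

|E| = 1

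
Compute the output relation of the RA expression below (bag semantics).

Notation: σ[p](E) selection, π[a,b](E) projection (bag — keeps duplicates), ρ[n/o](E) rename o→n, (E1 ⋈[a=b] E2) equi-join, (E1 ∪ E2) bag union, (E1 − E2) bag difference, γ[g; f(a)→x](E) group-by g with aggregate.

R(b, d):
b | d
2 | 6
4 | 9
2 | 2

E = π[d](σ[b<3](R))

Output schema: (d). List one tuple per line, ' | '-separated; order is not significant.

Subexpression sizes:
  R → 3
  σ[b<3](R) → 2
  π[d](σ[b<3](R)) → 2

== RESULT ==
d
2
6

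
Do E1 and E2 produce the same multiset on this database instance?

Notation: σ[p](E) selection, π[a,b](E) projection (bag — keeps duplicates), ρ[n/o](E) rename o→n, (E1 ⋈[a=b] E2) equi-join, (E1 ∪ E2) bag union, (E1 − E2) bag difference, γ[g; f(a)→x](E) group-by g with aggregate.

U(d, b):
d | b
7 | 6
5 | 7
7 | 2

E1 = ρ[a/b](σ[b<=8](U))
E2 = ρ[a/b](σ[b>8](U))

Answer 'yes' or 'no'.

E1 row counts bottom-up:
  U → 3
  σ[b<=8](U) → 3
  ρ[a/b](σ[b<=8](U)) → 3
E2 row counts bottom-up:
  U → 3
  σ[b>8](U) → 0
  ρ[a/b](σ[b>8](U)) → 0

E1 result:
d | a
5 | 7
7 | 2
7 | 6
E2 result:
d | a
(0 rows)
Witness: (7, 2) appears 1× in E1 but 0× in E2.

no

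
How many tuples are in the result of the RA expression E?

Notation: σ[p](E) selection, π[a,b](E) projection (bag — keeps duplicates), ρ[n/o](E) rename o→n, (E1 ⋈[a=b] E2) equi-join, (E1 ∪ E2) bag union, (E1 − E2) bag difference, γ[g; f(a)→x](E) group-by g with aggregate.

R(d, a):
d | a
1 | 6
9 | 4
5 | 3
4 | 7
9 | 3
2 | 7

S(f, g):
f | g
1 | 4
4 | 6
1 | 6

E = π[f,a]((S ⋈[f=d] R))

Subexpression sizes:
  S → 3
  R → 6
  (S ⋈[f=d] R) → 3
  π[f,a]((S ⋈[f=d] R)) → 3

|E| = 3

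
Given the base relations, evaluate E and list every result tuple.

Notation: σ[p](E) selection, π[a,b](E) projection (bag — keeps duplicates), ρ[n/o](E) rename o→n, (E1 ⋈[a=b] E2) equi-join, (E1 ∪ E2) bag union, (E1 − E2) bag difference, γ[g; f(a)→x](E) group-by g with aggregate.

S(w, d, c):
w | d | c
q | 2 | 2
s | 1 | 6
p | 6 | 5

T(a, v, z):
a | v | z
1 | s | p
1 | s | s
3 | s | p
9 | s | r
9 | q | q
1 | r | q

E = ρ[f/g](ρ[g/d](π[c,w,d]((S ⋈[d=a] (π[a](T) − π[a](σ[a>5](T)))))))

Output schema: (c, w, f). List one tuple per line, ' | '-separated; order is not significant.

Per-node cardinality:
  S → 3
  T → 6
  π[a](T) → 6
  T → 6
  σ[a>5](T) → 2
  π[a](σ[a>5](T)) → 2
  (π[a](T) − π[a](σ[a>5](T))) → 4
  (S ⋈[d=a] (π[a](T) − π[a](σ[a>5](T)))) → 3
  π[c,w,d]((S ⋈[d=a] (π[a](T) − π[a](σ[a>5](T))))) → 3
  ρ[g/d](π[c,w,d]((S ⋈[d=a] (π[a](T) − π[a](σ[a>5](T)))))) → 3
  ρ[f/g](ρ[g/d](π[c,w,d]((S ⋈[d=a] (π[a](T) − π[a](σ[a>5](T))))))) → 3

== RESULT ==
c | w | f
6 | s | 1
6 | s | 1
6 | s | 1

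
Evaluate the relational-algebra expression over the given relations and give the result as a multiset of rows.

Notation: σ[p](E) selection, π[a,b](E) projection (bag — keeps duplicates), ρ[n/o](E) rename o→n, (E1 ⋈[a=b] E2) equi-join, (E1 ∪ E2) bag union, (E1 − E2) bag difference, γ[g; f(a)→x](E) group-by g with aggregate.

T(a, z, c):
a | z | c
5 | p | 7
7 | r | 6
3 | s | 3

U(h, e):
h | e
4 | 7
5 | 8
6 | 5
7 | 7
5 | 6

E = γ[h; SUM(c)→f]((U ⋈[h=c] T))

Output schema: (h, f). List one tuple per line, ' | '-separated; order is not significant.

Stepwise |·|:
  U → 5
  T → 3
  (U ⋈[h=c] T) → 2
  γ[h; SUM(c)→f]((U ⋈[h=c] T)) → 2

== RESULT ==
h | f
6 | 6
7 | 7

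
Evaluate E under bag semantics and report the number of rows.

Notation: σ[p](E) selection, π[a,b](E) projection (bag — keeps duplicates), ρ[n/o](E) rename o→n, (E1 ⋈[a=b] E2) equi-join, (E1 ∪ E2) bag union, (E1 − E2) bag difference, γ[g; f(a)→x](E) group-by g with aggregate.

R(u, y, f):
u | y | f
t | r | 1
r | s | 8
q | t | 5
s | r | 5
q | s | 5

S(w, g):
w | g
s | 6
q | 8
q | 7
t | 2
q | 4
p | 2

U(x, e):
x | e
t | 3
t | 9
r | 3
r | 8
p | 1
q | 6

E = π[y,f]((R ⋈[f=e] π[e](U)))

Per-node cardinality:
  R → 5
  U → 6
  π[e](U) → 6
  (R ⋈[f=e] π[e](U)) → 2
  π[y,f]((R ⋈[f=e] π[e](U))) → 2

|E| = 2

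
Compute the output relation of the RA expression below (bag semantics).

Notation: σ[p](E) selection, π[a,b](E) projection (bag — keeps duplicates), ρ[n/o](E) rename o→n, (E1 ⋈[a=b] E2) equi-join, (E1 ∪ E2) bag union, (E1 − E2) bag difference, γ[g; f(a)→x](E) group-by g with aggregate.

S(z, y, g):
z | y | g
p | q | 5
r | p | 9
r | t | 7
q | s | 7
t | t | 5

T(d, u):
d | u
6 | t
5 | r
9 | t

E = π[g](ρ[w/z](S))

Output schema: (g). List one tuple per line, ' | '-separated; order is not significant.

Subexpression sizes:
  S → 5
  ρ[w/z](S) → 5
  π[g](ρ[w/z](S)) → 5

== RESULT ==
g
5
5
7
7
9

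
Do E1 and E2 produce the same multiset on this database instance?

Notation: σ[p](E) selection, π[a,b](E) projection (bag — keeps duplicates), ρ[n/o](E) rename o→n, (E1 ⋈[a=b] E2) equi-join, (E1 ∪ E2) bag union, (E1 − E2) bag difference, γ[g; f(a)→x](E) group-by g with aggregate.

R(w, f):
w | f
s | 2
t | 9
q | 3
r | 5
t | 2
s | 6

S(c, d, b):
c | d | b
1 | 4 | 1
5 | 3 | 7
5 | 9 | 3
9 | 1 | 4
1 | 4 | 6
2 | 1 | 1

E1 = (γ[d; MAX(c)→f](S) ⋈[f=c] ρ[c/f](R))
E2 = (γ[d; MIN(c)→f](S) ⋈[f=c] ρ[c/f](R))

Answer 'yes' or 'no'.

E1 stepwise |·|:
  S → 6
  γ[d; MAX(c)→f](S) → 4
  R → 6
  ρ[c/f](R) → 6
  (γ[d; MAX(c)→f](S) ⋈[f=c] ρ[c/f](R)) → 3
E2 stepwise |·|:
  S → 6
  γ[d; MIN(c)→f](S) → 4
  R → 6
  ρ[c/f](R) → 6
  (γ[d; MIN(c)→f](S) ⋈[f=c] ρ[c/f](R)) → 4

E1 result:
d | f | w | c
1 | 9 | t | 9
3 | 5 | r | 5
9 | 5 | r | 5
E2 result:
d | f | w | c
1 | 2 | s | 2
1 | 2 | t | 2
3 | 5 | r | 5
9 | 5 | r | 5
Witness: (1, 9, 't', 9) appears 1× in E1 but 0× in E2.

no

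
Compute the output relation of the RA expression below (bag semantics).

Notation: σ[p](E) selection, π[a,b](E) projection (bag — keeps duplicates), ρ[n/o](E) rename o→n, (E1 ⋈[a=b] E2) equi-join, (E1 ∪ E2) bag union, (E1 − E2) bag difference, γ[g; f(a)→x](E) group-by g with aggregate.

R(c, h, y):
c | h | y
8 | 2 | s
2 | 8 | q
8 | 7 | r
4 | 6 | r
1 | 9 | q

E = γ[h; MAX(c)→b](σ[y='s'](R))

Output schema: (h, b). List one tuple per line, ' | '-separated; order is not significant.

Stepwise |·|:
  R → 5
  σ[y='s'](R) → 1
  γ[h; MAX(c)→b](σ[y='s'](R)) → 1

== RESULT ==
h | b
2 | 8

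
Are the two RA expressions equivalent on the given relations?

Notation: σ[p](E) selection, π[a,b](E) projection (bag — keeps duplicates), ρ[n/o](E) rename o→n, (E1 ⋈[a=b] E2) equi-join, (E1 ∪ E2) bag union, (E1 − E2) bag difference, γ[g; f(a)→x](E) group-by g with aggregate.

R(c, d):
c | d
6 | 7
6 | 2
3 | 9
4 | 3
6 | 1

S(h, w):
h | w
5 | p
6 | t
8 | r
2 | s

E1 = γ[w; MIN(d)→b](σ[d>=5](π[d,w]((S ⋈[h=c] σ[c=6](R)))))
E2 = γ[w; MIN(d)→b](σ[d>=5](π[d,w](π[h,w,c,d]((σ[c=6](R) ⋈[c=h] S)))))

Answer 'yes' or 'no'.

E1 subexpression sizes:
  S → 4
  R → 5
  σ[c=6](R) → 3
  (S ⋈[h=c] σ[c=6](R)) → 3
  π[d,w]((S ⋈[h=c] σ[c=6](R))) → 3
  σ[d>=5](π[d,w]((S ⋈[h=c] σ[c=6](R)))) → 1
  γ[w; MIN(d)→b](σ[d>=5](π[d,w]((S ⋈[h=c] σ[c=6](R))))) → 1
E2 subexpression sizes:
  R → 5
  σ[c=6](R) → 3
  S → 4
  (σ[c=6](R) ⋈[c=h] S) → 3
  π[h,w,c,d]((σ[c=6](R) ⋈[c=h] S)) → 3
  π[d,w](π[h,w,c,d]((σ[c=6](R) ⋈[c=h] S))) → 3
  σ[d>=5](π[d,w](π[h,w,c,d]((σ[c=6](R) ⋈[c=h] S)))) → 1
  γ[w; MIN(d)→b](σ[d>=5](π[d,w](π[h,w,c,d]((σ[c=6](R) ⋈[c=h] S))))) → 1

E1 and E2 produce the same multiset:
w | b
t | 7

yes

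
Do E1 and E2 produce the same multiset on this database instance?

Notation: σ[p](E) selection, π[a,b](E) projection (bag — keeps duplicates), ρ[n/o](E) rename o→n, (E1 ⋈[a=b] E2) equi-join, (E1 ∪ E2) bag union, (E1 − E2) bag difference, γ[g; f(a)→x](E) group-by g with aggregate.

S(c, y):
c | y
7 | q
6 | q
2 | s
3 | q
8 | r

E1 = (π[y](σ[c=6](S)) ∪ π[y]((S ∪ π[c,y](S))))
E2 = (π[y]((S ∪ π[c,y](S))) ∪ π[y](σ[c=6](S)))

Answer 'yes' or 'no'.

E1 per-node cardinality:
  S → 5
  σ[c=6](S) → 1
  π[y](σ[c=6](S)) → 1
  S → 5
  S → 5
  π[c,y](S) → 5
  (S ∪ π[c,y](S)) → 10
  π[y]((S ∪ π[c,y](S))) → 10
  (π[y](σ[c=6](S)) ∪ π[y]((S ∪ π[c,y](S)))) → 11
E2 per-node cardinality:
  S → 5
  S → 5
  π[c,y](S) → 5
  (S ∪ π[c,y](S)) → 10
  π[y]((S ∪ π[c,y](S))) → 10
  S → 5
  σ[c=6](S) → 1
  π[y](σ[c=6](S)) → 1
  (π[y]((S ∪ π[c,y](S))) ∪ π[y](σ[c=6](S))) → 11

E1 and E2 produce the same multiset:
y
q
q
q
q
q
q
q
r
r
s
s

yes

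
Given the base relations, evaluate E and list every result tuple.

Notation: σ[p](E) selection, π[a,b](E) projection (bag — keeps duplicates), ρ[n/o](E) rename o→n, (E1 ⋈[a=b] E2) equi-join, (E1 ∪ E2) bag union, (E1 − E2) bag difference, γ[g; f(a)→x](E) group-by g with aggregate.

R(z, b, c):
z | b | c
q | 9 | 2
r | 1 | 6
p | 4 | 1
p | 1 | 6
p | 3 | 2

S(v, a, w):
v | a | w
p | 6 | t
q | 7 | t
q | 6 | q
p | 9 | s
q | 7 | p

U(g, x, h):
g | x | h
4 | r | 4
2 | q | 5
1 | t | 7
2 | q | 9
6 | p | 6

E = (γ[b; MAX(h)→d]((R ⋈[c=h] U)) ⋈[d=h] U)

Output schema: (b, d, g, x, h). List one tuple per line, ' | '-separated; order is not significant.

Stepwise |·|:
  R → 5
  U → 5
  (R ⋈[c=h] U) → 2
  γ[b; MAX(h)→d]((R ⋈[c=h] U)) → 1
  U → 5
  (γ[b; MAX(h)→d]((R ⋈[c=h] U)) ⋈[d=h] U) → 1

== RESULT ==
b | d | g | x | h
1 | 6 | 6 | p | 6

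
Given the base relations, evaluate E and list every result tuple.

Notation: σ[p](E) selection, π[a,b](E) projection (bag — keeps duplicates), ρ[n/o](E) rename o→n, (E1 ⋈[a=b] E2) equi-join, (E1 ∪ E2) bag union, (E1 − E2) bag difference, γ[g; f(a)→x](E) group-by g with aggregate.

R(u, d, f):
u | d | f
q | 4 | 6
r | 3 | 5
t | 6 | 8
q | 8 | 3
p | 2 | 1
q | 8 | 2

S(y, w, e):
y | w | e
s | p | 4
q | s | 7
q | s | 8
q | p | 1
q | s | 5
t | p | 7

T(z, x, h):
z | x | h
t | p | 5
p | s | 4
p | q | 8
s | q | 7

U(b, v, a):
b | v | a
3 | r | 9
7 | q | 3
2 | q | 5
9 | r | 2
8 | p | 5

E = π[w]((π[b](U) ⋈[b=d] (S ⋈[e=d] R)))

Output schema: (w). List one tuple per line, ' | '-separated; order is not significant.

Stepwise |·|:
  U → 5
  π[b](U) → 5
  S → 6
  R → 6
  (S ⋈[e=d] R) → 3
  (π[b](U) ⋈[b=d] (S ⋈[e=d] R)) → 2
  π[w]((π[b](U) ⋈[b=d] (S ⋈[e=d] R))) → 2

== RESULT ==
w
s
s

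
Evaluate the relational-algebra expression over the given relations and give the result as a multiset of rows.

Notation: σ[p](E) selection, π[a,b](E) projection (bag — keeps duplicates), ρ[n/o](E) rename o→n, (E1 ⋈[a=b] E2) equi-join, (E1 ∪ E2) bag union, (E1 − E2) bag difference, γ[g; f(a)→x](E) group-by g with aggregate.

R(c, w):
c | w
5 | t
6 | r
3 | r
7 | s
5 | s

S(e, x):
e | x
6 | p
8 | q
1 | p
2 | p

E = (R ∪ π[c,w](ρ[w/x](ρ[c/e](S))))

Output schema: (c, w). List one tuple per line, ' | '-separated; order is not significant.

Per-node cardinality:
  R → 5
  S → 4
  ρ[c/e](S) → 4
  ρ[w/x](ρ[c/e](S)) → 4
  π[c,w](ρ[w/x](ρ[c/e](S))) → 4
  (R ∪ π[c,w](ρ[w/x](ρ[c/e](S)))) → 9

== RESULT ==
c | w
1 | p
2 | p
3 | r
5 | s
5 | t
6 | p
6 | r
7 | s
8 | q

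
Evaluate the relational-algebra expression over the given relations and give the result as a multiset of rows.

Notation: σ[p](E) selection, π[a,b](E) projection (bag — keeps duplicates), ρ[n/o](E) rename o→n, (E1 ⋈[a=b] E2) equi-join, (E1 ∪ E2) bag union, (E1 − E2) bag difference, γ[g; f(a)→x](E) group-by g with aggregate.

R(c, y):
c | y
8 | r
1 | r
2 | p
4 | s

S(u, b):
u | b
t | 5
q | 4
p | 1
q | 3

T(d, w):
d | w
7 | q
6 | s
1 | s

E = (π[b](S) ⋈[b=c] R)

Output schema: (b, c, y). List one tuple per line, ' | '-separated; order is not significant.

Row counts bottom-up:
  S → 4
  π[b](S) → 4
  R → 4
  (π[b](S) ⋈[b=c] R) → 2

== RESULT ==
b | c | y
1 | 1 | r
4 | 4 | s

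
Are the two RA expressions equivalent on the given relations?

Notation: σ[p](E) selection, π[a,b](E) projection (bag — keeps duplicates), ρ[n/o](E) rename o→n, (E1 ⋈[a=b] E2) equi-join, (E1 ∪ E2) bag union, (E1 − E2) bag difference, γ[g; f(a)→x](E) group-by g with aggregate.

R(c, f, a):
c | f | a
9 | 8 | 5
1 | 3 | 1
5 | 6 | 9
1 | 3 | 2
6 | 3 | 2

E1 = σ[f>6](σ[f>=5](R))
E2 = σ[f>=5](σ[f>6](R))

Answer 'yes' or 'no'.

E1 subexpression sizes:
  R → 5
  σ[f>=5](R) → 2
  σ[f>6](σ[f>=5](R)) → 1
E2 subexpression sizes:
  R → 5
  σ[f>6](R) → 1
  σ[f>=5](σ[f>6](R)) → 1

E1 and E2 produce the same multiset:
c | f | a
9 | 8 | 5

yes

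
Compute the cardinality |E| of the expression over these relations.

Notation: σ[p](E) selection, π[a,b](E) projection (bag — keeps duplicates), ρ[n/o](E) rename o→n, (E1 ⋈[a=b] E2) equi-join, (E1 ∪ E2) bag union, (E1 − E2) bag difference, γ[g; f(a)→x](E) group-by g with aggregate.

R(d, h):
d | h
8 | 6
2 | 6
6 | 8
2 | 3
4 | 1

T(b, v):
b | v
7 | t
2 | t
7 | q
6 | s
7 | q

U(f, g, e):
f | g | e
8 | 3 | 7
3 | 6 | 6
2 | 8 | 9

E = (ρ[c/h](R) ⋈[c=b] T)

Stepwise |·|:
  R → 5
  ρ[c/h](R) → 5
  T → 5
  (ρ[c/h](R) ⋈[c=b] T) → 2

|E| = 2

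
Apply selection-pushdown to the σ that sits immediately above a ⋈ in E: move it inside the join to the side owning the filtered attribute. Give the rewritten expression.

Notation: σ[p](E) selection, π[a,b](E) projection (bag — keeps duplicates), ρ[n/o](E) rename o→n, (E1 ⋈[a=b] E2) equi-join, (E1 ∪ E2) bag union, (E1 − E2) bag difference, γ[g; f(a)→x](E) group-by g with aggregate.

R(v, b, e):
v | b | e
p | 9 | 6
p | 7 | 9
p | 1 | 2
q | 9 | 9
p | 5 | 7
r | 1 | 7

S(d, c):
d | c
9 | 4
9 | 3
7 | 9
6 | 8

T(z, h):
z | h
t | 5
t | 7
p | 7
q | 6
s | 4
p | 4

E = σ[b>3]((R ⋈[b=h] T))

σ filters on b, owned by the left side.
E' = (σ[b>3](R) ⋈[b=h] T)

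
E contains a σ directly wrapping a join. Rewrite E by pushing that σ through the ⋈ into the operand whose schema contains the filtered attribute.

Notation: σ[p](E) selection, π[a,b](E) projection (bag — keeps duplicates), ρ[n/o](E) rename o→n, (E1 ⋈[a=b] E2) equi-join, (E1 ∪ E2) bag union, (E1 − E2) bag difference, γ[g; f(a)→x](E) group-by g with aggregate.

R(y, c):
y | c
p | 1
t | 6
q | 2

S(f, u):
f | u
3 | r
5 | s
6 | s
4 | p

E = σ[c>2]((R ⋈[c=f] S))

σ filters on c, owned by the left side.
E' = (σ[c>2](R) ⋈[c=f] S)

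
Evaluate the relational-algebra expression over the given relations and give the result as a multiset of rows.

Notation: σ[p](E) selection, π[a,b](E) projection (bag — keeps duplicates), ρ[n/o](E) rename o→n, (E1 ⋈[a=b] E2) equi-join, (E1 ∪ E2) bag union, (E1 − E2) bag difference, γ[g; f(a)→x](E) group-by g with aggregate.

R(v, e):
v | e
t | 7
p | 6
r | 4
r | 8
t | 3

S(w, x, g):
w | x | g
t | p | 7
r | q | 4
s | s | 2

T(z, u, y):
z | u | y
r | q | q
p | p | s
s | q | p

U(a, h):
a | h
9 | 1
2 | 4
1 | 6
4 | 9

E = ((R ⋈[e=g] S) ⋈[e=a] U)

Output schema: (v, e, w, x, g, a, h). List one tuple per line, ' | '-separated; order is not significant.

Stepwise |·|:
  R → 5
  S → 3
  (R ⋈[e=g] S) → 2
  U → 4
  ((R ⋈[e=g] S) ⋈[e=a] U) → 1

== RESULT ==
v | e | w | x | g | a | h
r | 4 | r | q | 4 | 4 | 9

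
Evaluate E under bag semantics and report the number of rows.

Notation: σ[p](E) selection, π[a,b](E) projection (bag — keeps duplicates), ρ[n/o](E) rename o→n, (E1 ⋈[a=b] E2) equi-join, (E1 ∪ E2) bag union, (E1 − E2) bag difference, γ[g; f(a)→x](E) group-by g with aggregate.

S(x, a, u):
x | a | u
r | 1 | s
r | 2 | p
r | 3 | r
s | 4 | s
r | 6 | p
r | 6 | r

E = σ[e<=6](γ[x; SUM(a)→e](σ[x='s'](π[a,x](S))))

Row counts bottom-up:
  S → 6
  π[a,x](S) → 6
  σ[x='s'](π[a,x](S)) → 1
  γ[x; SUM(a)→e](σ[x='s'](π[a,x](S))) → 1
  σ[e<=6](γ[x; SUM(a)→e](σ[x='s'](π[a,x](S)))) → 1

|E| = 1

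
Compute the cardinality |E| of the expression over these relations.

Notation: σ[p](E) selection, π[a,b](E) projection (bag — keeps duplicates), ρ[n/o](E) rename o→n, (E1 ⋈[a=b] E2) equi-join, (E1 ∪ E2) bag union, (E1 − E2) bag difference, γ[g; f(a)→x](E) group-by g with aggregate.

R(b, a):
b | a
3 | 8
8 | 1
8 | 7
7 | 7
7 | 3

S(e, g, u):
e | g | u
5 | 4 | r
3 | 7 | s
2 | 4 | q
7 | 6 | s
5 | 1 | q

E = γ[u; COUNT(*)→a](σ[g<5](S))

Stepwise |·|:
  S → 5
  σ[g<5](S) → 3
  γ[u; COUNT(*)→a](σ[g<5](S)) → 2

|E| = 2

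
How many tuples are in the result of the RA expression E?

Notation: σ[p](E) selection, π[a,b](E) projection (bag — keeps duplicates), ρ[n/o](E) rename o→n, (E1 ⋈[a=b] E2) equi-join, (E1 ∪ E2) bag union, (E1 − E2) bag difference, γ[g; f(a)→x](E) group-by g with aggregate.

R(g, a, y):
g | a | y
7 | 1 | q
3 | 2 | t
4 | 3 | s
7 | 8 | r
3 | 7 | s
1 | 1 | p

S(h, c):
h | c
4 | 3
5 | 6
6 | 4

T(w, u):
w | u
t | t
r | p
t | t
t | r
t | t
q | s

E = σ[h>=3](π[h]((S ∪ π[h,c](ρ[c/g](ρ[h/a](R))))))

Subexpression sizes:
  S → 3
  R → 6
  ρ[h/a](R) → 6
  ρ[c/g](ρ[h/a](R)) → 6
  π[h,c](ρ[c/g](ρ[h/a](R))) → 6
  (S ∪ π[h,c](ρ[c/g](ρ[h/a](R)))) → 9
  π[h]((S ∪ π[h,c](ρ[c/g](ρ[h/a](R))))) → 9
  σ[h>=3](π[h]((S ∪ π[h,c](ρ[c/g](ρ[h/a](R)))))) → 6

|E| = 6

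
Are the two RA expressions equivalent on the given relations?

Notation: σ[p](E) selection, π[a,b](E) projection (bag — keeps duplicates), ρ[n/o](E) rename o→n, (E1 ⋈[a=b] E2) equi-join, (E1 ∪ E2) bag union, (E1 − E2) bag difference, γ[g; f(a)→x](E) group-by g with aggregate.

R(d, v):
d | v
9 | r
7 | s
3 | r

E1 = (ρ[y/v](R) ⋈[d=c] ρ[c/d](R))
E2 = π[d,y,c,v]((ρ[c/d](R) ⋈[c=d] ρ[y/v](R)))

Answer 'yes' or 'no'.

E1 row counts bottom-up:
  R → 3
  ρ[y/v](R) → 3
  R → 3
  ρ[c/d](R) → 3
  (ρ[y/v](R) ⋈[d=c] ρ[c/d](R)) → 3
E2 row counts bottom-up:
  R → 3
  ρ[c/d](R) → 3
  R → 3
  ρ[y/v](R) → 3
  (ρ[c/d](R) ⋈[c=d] ρ[y/v](R)) → 3
  π[d,y,c,v]((ρ[c/d](R) ⋈[c=d] ρ[y/v](R))) → 3

E1 and E2 produce the same multiset:
d | y | c | v
3 | r | 3 | r
7 | s | 7 | s
9 | r | 9 | r

yes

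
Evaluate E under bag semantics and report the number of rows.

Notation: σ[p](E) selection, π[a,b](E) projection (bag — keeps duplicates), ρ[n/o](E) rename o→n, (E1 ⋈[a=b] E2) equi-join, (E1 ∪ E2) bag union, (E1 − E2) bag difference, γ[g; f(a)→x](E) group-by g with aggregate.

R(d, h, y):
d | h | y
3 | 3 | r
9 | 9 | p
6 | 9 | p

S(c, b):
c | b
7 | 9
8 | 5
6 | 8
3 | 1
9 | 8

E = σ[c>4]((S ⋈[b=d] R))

Stepwise |·|:
  S → 5
  R → 3
  (S ⋈[b=d] R) → 1
  σ[c>4]((S ⋈[b=d] R)) → 1

|E| = 1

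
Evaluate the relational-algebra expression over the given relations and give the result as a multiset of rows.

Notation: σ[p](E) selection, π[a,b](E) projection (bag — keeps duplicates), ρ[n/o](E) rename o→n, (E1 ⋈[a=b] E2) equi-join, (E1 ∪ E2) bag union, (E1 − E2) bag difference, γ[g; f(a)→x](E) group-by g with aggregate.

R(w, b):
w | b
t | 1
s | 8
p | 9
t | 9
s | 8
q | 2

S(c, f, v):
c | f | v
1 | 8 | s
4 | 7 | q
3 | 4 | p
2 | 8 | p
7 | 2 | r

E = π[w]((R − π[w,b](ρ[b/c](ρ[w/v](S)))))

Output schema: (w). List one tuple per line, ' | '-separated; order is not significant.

Subexpression sizes:
  R → 6
  S → 5
  ρ[w/v](S) → 5
  ρ[b/c](ρ[w/v](S)) → 5
  π[w,b](ρ[b/c](ρ[w/v](S))) → 5
  (R − π[w,b](ρ[b/c](ρ[w/v](S)))) → 6
  π[w]((R − π[w,b](ρ[b/c](ρ[w/v](S))))) → 6

== RESULT ==
w
p
q
s
s
t
t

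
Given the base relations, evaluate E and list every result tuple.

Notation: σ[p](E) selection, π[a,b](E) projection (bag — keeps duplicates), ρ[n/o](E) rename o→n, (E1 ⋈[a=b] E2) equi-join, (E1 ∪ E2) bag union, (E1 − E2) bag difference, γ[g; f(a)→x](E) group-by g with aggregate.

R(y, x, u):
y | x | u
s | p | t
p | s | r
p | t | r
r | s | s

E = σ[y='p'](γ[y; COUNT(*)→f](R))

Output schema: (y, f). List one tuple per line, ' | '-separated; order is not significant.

Stepwise |·|:
  R → 4
  γ[y; COUNT(*)→f](R) → 3
  σ[y='p'](γ[y; COUNT(*)→f](R)) → 1

== RESULT ==
y | f
p | 2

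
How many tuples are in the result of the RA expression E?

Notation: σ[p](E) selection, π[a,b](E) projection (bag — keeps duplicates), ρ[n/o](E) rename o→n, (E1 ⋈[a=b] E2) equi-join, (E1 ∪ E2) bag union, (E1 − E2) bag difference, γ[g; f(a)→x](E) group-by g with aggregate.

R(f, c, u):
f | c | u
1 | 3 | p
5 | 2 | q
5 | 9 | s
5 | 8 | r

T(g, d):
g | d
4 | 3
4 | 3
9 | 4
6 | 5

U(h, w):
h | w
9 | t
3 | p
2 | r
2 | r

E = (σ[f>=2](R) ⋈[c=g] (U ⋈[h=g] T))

Per-node cardinality:
  R → 4
  σ[f>=2](R) → 3
  U → 4
  T → 4
  (U ⋈[h=g] T) → 1
  (σ[f>=2](R) ⋈[c=g] (U ⋈[h=g] T)) → 1

|E| = 1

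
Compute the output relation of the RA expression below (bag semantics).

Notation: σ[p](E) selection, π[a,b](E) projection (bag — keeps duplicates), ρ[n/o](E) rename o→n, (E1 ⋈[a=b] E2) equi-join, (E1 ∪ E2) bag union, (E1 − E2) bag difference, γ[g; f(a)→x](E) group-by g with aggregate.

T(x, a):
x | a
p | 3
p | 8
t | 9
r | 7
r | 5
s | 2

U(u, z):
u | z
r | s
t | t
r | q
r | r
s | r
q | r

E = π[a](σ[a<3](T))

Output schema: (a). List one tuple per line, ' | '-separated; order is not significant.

Row counts bottom-up:
  T → 6
  σ[a<3](T) → 1
  π[a](σ[a<3](T)) → 1

== RESULT ==
a
2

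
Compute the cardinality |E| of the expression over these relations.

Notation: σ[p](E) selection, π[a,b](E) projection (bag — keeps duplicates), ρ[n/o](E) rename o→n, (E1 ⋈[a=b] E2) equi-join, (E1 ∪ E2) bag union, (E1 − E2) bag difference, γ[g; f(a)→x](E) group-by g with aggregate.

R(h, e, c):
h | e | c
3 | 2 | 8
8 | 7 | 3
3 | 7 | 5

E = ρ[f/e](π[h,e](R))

Stepwise |·|:
  R → 3
  π[h,e](R) → 3
  ρ[f/e](π[h,e](R)) → 3

|E| = 3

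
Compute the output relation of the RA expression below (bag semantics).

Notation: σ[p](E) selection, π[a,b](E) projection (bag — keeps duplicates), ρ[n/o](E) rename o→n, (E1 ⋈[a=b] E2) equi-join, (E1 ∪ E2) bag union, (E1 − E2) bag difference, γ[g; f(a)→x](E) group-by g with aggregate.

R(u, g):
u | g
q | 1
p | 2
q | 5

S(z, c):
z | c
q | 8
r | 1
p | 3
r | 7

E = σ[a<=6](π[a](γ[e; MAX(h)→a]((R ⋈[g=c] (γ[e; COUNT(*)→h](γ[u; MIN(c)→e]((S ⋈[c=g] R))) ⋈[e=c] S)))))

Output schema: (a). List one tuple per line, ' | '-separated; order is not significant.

Row counts bottom-up:
  R → 3
  S → 4
  R → 3
  (S ⋈[c=g] R) → 1
  γ[u; MIN(c)→e]((S ⋈[c=g] R)) → 1
  γ[e; COUNT(*)→h](γ[u; MIN(c)→e]((S ⋈[c=g] R))) → 1
  S → 4
  (γ[e; COUNT(*)→h](γ[u; MIN(c)→e]((S ⋈[c=g] R))) ⋈[e=c] S) → 1
  (R ⋈[g=c] (γ[e; COUNT(*)→h](γ[u; MIN(c)→e]((S ⋈[c=g] R))) ⋈[e=c] S)) → 1
  γ[e; MAX(h)→a]((R ⋈[g=c] (γ[e; COUNT(*)→h](γ[u; MIN(c)→e]((S ⋈[c=g] R))) ⋈[e=c] S))) → 1
  π[a](γ[e; MAX(h)→a]((R ⋈[g=c] (γ[e; COUNT(*)→h](γ[u; MIN(c)→e]((S ⋈[c=g] R))) ⋈[e=c] S)))) → 1
  σ[a<=6](π[a](γ[e; MAX(h)→a]((R ⋈[g=c] (γ[e; COUNT(*)→h](γ[u; MIN(c)→e]((S ⋈[c=g] R))) ⋈[e=c] S))))) → 1

== RESULT ==
a
1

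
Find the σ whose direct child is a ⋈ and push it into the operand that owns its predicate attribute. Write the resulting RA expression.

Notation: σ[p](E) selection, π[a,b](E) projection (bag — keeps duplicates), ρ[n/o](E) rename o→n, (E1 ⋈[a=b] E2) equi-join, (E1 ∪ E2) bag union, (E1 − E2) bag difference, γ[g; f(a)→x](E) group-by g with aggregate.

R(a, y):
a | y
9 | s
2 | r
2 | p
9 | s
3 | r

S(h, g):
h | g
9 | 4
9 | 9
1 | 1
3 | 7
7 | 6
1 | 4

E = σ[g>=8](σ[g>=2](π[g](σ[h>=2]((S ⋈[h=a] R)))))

σ filters on h, owned by the left side.
E' = σ[g>=8](σ[g>=2](π[g]((σ[h>=2](S) ⋈[h=a] R))))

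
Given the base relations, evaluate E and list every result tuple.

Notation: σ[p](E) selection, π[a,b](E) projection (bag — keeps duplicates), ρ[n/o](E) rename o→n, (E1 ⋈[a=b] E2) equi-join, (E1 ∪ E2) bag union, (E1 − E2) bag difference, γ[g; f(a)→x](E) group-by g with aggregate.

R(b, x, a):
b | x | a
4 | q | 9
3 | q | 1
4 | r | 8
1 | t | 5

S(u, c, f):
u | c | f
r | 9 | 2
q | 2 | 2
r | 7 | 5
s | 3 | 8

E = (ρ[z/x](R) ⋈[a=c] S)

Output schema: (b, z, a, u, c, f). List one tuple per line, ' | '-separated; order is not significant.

Stepwise |·|:
  R → 4
  ρ[z/x](R) → 4
  S → 4
  (ρ[z/x](R) ⋈[a=c] S) → 1

== RESULT ==
b | z | a | u | c | f
4 | q | 9 | r | 9 | 2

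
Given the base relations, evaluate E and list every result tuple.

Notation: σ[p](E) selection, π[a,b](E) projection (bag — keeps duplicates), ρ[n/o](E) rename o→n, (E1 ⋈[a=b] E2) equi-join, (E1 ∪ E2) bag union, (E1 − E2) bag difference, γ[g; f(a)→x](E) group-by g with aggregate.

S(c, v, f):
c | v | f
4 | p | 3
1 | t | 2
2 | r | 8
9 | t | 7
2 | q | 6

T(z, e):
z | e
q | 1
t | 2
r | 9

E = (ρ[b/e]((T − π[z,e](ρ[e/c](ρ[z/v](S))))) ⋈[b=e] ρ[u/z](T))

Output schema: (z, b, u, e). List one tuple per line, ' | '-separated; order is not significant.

Row counts bottom-up:
  T → 3
  S → 5
  ρ[z/v](S) → 5
  ρ[e/c](ρ[z/v](S)) → 5
  π[z,e](ρ[e/c](ρ[z/v](S))) → 5
  (T − π[z,e](ρ[e/c](ρ[z/v](S)))) → 3
  ρ[b/e]((T − π[z,e](ρ[e/c](ρ[z/v](S))))) → 3
  T → 3
  ρ[u/z](T) → 3
  (ρ[b/e]((T − π[z,e](ρ[e/c](ρ[z/v](S))))) ⋈[b=e] ρ[u/z](T)) → 3

== RESULT ==
z | b | u | e
q | 1 | q | 1
r | 9 | r | 9
t | 2 | t | 2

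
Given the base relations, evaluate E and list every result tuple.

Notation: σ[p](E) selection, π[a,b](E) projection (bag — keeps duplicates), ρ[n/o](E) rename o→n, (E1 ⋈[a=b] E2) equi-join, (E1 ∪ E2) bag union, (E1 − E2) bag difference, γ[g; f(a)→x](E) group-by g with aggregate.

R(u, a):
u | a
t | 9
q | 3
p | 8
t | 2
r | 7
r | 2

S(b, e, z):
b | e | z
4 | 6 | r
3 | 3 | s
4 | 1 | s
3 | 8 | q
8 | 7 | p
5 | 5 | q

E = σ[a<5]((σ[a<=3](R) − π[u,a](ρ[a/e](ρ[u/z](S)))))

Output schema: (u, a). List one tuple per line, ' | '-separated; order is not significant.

Row counts bottom-up:
  R → 6
  σ[a<=3](R) → 3
  S → 6
  ρ[u/z](S) → 6
  ρ[a/e](ρ[u/z](S)) → 6
  π[u,a](ρ[a/e](ρ[u/z](S))) → 6
  (σ[a<=3](R) − π[u,a](ρ[a/e](ρ[u/z](S)))) → 3
  σ[a<5]((σ[a<=3](R) − π[u,a](ρ[a/e](ρ[u/z](S))))) → 3

== RESULT ==
u | a
q | 3
r | 2
t | 2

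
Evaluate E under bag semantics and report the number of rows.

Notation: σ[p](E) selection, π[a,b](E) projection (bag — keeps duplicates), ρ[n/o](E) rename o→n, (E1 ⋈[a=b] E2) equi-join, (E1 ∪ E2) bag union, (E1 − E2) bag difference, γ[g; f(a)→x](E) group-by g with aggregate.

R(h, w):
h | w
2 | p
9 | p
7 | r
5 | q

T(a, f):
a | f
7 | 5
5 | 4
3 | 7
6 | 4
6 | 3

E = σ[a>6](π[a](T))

Stepwise |·|:
  T → 5
  π[a](T) → 5
  σ[a>6](π[a](T)) → 1

|E| = 1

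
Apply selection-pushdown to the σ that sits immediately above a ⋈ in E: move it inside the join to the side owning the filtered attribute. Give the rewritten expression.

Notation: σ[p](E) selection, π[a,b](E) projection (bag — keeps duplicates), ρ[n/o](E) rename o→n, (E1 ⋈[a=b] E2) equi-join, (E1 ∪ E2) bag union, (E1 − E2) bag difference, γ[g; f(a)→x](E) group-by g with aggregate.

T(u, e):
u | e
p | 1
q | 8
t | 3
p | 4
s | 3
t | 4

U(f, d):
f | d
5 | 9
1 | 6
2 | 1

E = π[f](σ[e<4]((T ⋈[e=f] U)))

σ filters on e, owned by the left side.
E' = π[f]((σ[e<4](T) ⋈[e=f] U))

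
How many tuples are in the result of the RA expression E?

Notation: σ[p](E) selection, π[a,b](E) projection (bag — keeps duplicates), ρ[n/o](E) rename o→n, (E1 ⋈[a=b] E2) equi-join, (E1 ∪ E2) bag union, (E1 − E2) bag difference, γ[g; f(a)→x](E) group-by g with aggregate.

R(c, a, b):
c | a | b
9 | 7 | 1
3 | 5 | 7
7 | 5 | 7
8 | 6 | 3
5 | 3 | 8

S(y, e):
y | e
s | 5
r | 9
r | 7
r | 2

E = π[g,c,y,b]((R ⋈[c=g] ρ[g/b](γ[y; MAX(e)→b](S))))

Row counts bottom-up:
  R → 5
  S → 4
  γ[y; MAX(e)→b](S) → 2
  ρ[g/b](γ[y; MAX(e)→b](S)) → 2
  (R ⋈[c=g] ρ[g/b](γ[y; MAX(e)→b](S))) → 2
  π[g,c,y,b]((R ⋈[c=g] ρ[g/b](γ[y; MAX(e)→b](S)))) → 2

|E| = 2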